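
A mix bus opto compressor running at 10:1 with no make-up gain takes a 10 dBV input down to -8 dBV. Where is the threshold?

-10 dBV

Let T be the threshold. Output overshoot = (input overshoot)/R, so -8 − T = (10 − T)/10.
10·(-8 − T) = 10 − T → 9·T = -80 − 10 = -90.
T = -90/9 = -10 dBV.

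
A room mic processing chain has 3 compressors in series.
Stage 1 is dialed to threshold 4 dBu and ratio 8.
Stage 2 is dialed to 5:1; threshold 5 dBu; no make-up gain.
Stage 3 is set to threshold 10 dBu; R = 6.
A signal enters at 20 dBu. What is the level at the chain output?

Stage 1: overshoot 16 dB → 16/8 = 2 dB → 6 dBu.
Stage 2: overshoot 1 dB → 1/5 = 0.2 dB → 5.2 dBu.
Stage 3: 5.2 dBu ≤ 10 dBu, so stage 3 doesn't engage; output 5.2 dBu.

5.2 dBu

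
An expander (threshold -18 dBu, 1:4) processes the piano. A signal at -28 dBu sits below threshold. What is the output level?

The input is 10 dB below the -18 dBu threshold.
A 1:4 expander multiplies undershoot by 4: 10 × 4 = 40 dB below threshold.
Output = -18 − 40 = -58 dBu.

-58 dBu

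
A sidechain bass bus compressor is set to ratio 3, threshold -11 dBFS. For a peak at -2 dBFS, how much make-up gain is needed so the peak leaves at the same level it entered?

6 dB

Overshoot 9 dB → 9/3 = 3 dB after compression, so the compressed level is -11 + 3 = -8 dBFS.
Make-up = target − compressed = -2 − (-8) = 6 dB.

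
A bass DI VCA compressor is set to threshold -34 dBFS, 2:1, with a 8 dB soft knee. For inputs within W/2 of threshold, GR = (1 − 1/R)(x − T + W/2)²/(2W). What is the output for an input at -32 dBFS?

-33.125 dBFS

x − T + W/2 = -32 − (-34) + 4 = 6.
GR = (1 − 1/2) × 6² / 16 = 0.5 × 36 / 16 = 1.125 dB.
Output = -32 − 1.125 = -33.125 dBFS.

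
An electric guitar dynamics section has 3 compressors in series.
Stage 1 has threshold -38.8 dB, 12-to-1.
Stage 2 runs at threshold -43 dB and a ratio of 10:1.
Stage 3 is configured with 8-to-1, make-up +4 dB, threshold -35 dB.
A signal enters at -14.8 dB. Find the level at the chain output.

Stage 1: -14.8 dB is 24 dB over -38.8 dB; at 12:1 that becomes 2 dB over, giving -36.8 dB.
Stage 2: -36.8 dB is 6.2 dB over -43 dB; at 10:1 that becomes 0.62 dB over, giving -42.38 dB.
Stage 3: below threshold (-42.38 ≤ -35); passes unchanged; make-up brings it to -38.38 dB.

-38.38 dB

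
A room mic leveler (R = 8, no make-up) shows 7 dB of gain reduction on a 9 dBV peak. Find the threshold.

1 dBV

Let T be the threshold. Output overshoot = (input overshoot)/R, so 2 − T = (9 − T)/8.
8·(2 − T) = 9 − T → 7·T = 16 − 9 = 7.
T = 7/7 = 1 dBV.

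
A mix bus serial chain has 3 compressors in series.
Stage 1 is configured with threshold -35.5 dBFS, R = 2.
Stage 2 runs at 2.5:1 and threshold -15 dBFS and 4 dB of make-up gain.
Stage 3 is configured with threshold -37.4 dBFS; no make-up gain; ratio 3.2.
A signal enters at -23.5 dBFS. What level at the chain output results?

Stage 1: 12 dB above -35.5 dBFS, reduced 2:1 to 6 dB above → -29.5 dBFS.
Stage 2: below threshold (-29.5 ≤ -15); passes unchanged; make-up brings it to -25.5 dBFS.
Stage 3: -25.5 dBFS is 11.9 dB over -37.4 dBFS; at 3.2:1 that becomes 3.71875 dB over, giving -33.68125 dBFS.

-33.68125 dBFS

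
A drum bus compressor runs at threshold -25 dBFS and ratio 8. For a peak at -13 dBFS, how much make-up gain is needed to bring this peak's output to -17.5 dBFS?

6 dB

The peak compresses to -25 + 12/8 = -23.5 dBFS.
To reach -17.5 dBFS requires -17.5 − (-23.5) = 6 dB of make-up.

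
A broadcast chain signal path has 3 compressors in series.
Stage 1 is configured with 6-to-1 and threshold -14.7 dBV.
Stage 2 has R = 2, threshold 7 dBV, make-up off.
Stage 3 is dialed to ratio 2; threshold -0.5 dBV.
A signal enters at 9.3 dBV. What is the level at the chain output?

-10.7 dBV

Stage 1: overshoot 24 dB → 24/6 = 4 dB → -10.7 dBV.
Stage 2: -10.7 dBV ≤ 7 dBV, so stage 2 doesn't engage; output -10.7 dBV.
Stage 3: below threshold (-10.7 ≤ -0.5); passes unchanged; output -10.7 dBV.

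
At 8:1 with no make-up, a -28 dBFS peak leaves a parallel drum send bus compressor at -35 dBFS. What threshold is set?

-36 dBFS

Input is 8 dB above T (since output overshoot × R = input overshoot: (-35 − T)·8 = -28 − T gives T = -36 dBFS).
Check: -36 + (-28 − (-36))/8 = -36 + 1 = -35 dBFS. ✓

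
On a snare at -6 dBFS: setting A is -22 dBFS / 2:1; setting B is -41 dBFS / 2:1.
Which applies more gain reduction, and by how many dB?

A: GR = 16 − 16/2 = 8 dB.
B: GR = 35 − 35/2 = 17.5 dB.
B reduces 9.5 dB more.

B, by 9.5 dB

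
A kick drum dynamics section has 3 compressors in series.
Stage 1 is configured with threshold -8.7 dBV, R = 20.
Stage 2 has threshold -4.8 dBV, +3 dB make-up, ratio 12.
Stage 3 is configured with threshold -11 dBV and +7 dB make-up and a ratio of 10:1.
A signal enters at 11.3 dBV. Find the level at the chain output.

Stage 1: overshoot 20 dB → 20/20 = 1 dB → -7.7 dBV.
Stage 2: -7.7 dBV ≤ -4.8 dBV, so stage 2 doesn't engage; make-up brings it to -4.7 dBV.
Stage 3: -4.7 dBV is 6.3 dB over -11 dBV; at 10:1 that becomes 0.63 dB over, giving -10.37 dBV; +7 dB make-up → -3.37 dBV.

-3.37 dBV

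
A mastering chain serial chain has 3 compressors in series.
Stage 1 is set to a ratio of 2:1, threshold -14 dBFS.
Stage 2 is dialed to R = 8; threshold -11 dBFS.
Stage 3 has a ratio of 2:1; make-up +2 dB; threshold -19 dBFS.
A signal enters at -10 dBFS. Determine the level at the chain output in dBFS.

-13.5 dBFS

Stage 1: 4 dB above -14 dBFS, reduced 2:1 to 2 dB above → -12 dBFS.
Stage 2: -12 dBFS is at or below the -11 dBFS threshold — no compression; output -12 dBFS.
Stage 3: -12 dBFS is 7 dB over -19 dBFS; at 2:1 that becomes 3.5 dB over, giving -15.5 dBFS; +2 dB make-up → -13.5 dBFS.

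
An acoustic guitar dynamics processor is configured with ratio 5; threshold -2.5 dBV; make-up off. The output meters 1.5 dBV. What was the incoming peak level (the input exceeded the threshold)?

17.5 dBV

The compressed level sits 1.5 − (-2.5) = 4 dB over threshold.
Undo the ratio: input overshoot = 4 × 5 = 20 dB, giving input = 17.5 dBV.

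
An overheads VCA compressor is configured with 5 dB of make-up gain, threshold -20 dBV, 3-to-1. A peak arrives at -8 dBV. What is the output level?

-8 dBV sits 12 dB over threshold.
At 3:1 the overshoot is divided by 3, leaving 4 dB above threshold.
So the level is -20 + 4 = -16 dBV; make-up adds 5 dB, giving -11 dBV.

-11 dBV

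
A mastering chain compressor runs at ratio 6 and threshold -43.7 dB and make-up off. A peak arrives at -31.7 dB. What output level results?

-41.7 dB

Overshoot: -31.7 − (-43.7) = 12 dB.
At 6:1 the overshoot is divided by 6, leaving 2 dB above threshold.
Output = -43.7 + 2 = -41.7 dB.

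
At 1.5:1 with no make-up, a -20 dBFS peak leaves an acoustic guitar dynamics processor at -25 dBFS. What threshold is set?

Gain reduction = -20 − (-25) = 5 dB; output overshoot = GR / (R − 1) = 5 / 0.5 = 10 dB.
Threshold = output − output overshoot = -25 − 10 = -35 dBFS.

-35 dBFS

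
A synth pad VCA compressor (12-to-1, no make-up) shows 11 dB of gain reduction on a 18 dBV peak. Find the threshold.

6 dBV

Input is 12 dB above T (since output overshoot × R = input overshoot: (7 − T)·12 = 18 − T gives T = 6 dBV).
Check: 6 + (18 − 6)/12 = 6 + 1 = 7 dBV. ✓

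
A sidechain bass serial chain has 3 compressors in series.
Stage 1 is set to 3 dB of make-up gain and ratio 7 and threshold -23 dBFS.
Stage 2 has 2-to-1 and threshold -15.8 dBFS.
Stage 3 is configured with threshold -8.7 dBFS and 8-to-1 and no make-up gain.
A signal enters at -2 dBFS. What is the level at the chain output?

Stage 1: 21 dB above -23 dBFS, reduced 7:1 to 3 dB above → -20 dBFS; +3 dB make-up → -17 dBFS.
Stage 2: below threshold (-17 ≤ -15.8); passes unchanged; output -17 dBFS.
Stage 3: below threshold (-17 ≤ -8.7); passes unchanged; output -17 dBFS.

-17 dBFS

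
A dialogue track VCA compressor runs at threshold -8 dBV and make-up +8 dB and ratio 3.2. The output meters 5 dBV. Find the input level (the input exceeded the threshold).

Remove make-up: 5 − 8 = -3 dBV.
That's 5 dB above the -8 dBV threshold.
Undo the ratio: input overshoot = 5 × 3.2 = 16 dB, giving input = 8 dBV.

8 dBV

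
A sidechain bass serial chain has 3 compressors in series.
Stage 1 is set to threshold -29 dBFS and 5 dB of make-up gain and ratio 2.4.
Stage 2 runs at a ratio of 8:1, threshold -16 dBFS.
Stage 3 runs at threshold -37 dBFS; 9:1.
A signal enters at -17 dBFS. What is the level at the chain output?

Stage 1: overshoot 12 dB → 12/2.4 = 5 dB → -24 dBFS; +5 dB make-up → -19 dBFS.
Stage 2: -19 dBFS ≤ -16 dBFS, so stage 2 doesn't engage; output -19 dBFS.
Stage 3: 18 dB above -37 dBFS, reduced 9:1 to 2 dB above → -35 dBFS.

-35 dBFS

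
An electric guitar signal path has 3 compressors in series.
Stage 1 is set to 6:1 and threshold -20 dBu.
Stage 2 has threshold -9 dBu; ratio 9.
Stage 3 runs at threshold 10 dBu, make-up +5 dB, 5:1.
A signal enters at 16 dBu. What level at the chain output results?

-9 dBu

Stage 1: overshoot 36 dB → 36/6 = 6 dB → -14 dBu.
Stage 2: below threshold (-14 ≤ -9); passes unchanged; output -14 dBu.
Stage 3: -14 dBu ≤ 10 dBu, so stage 3 doesn't engage; make-up brings it to -9 dBu.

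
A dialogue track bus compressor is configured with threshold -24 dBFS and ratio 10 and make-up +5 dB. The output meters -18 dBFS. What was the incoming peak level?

Stripping the +5 dB make-up gives -23 dBFS at the gain stage.
That's 1 dB above the -24 dBFS threshold.
Input overshoot = R × output overshoot = 10 dB → input = -24 + 10 = -14 dBFS.

-14 dBFS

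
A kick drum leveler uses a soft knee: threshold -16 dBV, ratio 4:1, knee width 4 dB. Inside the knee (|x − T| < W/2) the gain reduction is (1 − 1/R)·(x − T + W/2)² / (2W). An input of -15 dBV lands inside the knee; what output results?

x − T + W/2 = -15 − (-16) + 2 = 3.
GR = (1 − 1/4) × 3² / 8 = 0.75 × 9 / 8 = 0.84375 dB.
Output = -15 − 0.84375 = -15.84375 dBV.

-15.84375 dBV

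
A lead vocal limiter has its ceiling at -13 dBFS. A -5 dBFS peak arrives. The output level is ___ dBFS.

-13 dBFS

A brickwall limiter is an ∞:1 compressor: any input above the ceiling is clamped to -13 dBFS.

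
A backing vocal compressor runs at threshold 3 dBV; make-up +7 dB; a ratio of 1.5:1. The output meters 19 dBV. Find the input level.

Stripping the +7 dB make-up gives 12 dBV at the gain stage.
The compressed level sits 12 − 3 = 9 dB over threshold.
Undo the ratio: input overshoot = 9 × 1.5 = 13.5 dB, giving input = 16.5 dBV.

16.5 dBV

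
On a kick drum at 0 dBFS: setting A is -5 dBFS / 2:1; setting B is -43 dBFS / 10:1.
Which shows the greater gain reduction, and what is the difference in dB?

A: overshoot 5 dB → output overshoot 2.5 dB → GR 2.5 dB.
B: overshoot 43 dB → output overshoot 4.3 dB → GR 38.7 dB.
B reduces 36.2 dB more.

B, by 36.2 dB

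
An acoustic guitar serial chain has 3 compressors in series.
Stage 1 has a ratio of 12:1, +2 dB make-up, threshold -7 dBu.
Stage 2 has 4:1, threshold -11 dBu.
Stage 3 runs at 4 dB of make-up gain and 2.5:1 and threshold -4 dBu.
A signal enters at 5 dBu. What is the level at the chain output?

Stage 1: overshoot 12 dB → 12/12 = 1 dB → -6 dBu; +2 dB make-up → -4 dBu.
Stage 2: 7 dB above -11 dBu, reduced 4:1 to 1.75 dB above → -9.25 dBu.
Stage 3: -9.25 dBu is at or below the -4 dBu threshold — no compression; make-up brings it to -5.25 dBu.

-5.25 dBu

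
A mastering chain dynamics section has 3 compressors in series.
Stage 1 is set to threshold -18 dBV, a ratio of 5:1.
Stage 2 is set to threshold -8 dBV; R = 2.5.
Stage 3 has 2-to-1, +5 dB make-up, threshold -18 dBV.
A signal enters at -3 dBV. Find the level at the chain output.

Stage 1: overshoot 15 dB → 15/5 = 3 dB → -15 dBV.
Stage 2: -15 dBV is at or below the -8 dBV threshold — no compression; output -15 dBV.
Stage 3: overshoot 3 dB → 3/2 = 1.5 dB → -16.5 dBV; +5 dB make-up → -11.5 dBV.

-11.5 dBV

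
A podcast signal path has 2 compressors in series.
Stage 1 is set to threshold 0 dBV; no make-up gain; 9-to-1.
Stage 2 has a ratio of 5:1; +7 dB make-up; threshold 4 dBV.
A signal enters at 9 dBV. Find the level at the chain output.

8 dBV

Stage 1: overshoot 9 dB → 9/9 = 1 dB → 1 dBV.
Stage 2: 1 dBV ≤ 4 dBV, so stage 2 doesn't engage; make-up brings it to 8 dBV.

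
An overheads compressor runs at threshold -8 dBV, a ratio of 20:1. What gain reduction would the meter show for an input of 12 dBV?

19 dB

Overshoot = 12 − (-8) = 20 dB.
After 20:1 compression the overshoot becomes 20/20 = 1 dB.
GR = overshoot in − overshoot out = 20 − 1 = 19 dB.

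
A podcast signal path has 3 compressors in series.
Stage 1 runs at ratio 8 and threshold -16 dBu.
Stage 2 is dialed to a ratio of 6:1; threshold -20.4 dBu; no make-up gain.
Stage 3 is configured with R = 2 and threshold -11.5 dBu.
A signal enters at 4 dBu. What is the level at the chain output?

-19.25 dBu

Stage 1: 20 dB above -16 dBu, reduced 8:1 to 2.5 dB above → -13.5 dBu.
Stage 2: 6.9 dB above -20.4 dBu, reduced 6:1 to 1.15 dB above → -19.25 dBu.
Stage 3: -19.25 dBu is at or below the -11.5 dBu threshold — no compression; output -19.25 dBu.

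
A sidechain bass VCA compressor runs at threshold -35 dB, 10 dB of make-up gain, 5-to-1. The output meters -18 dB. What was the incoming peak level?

0 dB

Before make-up, the level was -18 − 10 = -28 dB.
The compressed level sits -28 − (-35) = 7 dB over threshold.
Input overshoot = R × output overshoot = 35 dB → input = -35 + 35 = 0 dB.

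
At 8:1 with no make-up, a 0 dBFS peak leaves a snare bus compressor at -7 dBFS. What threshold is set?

Input is 8 dB above T (since output overshoot × R = input overshoot: (-7 − T)·8 = 0 − T gives T = -8 dBFS).
Check: -8 + (0 − (-8))/8 = -8 + 1 = -7 dBFS. ✓

-8 dBFS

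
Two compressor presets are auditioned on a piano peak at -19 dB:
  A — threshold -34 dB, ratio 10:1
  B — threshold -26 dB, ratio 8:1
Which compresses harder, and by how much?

A: GR = 15 − 15/10 = 13.5 dB.
B: GR = 7 − 7/8 = 6.125 dB.
A applies 7.375 dB more gain reduction.

A, by 7.375 dB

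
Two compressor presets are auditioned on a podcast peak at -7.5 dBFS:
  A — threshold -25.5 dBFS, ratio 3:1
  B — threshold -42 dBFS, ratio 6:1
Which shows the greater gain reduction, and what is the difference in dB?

B, by 16.75 dB

A: overshoot 18 dB → output overshoot 6 dB → GR 12 dB.
B: overshoot 34.5 dB → output overshoot 5.75 dB → GR 28.75 dB.
B reduces 16.75 dB more.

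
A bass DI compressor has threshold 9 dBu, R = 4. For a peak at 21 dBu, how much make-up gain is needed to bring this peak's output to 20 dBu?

8 dB

Without make-up, output = threshold + overshoot/4 = 9 + 3 = 12 dBu.
Gap to target: 8 dB.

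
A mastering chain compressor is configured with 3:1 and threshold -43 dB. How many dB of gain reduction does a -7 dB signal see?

-7 dB exceeds the threshold by 36 dB.
After 3:1 compression the overshoot becomes 36/3 = 12 dB.
Gain reduction = 36 − 12 = 24 dB.

24 dB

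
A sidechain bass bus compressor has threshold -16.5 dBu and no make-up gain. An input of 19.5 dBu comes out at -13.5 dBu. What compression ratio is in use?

Input overshoot = 19.5 − (-16.5) = 36 dB; output overshoot = -13.5 − (-16.5) = 3 dB.
Ratio = 36 / 3 = 12.

12:1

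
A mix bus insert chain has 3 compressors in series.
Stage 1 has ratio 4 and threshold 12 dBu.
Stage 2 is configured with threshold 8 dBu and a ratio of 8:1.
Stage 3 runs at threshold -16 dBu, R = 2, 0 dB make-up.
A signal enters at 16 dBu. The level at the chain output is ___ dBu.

-3.6875 dBu

Stage 1: overshoot 4 dB → 4/4 = 1 dB → 13 dBu.
Stage 2: 5 dB above 8 dBu, reduced 8:1 to 0.625 dB above → 8.625 dBu.
Stage 3: 8.625 dBu is 24.625 dB over -16 dBu; at 2:1 that becomes 12.3125 dB over, giving -3.6875 dBu.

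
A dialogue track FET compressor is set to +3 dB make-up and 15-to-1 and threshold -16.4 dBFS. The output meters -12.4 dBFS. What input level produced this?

Remove make-up: -12.4 − 3 = -15.4 dBFS.
The compressed level sits -15.4 − (-16.4) = 1 dB over threshold.
Before 15:1 compression the overshoot was 1 × 15 = 15 dB, so input = -16.4 + 15 = -1.4 dBFS.

-1.4 dBFS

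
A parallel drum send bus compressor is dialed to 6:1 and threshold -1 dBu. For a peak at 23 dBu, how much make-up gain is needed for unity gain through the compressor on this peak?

20 dB

Overshoot 24 dB → 24/6 = 4 dB after compression, so the compressed level is -1 + 4 = 3 dBu.
Make-up = target − compressed = 23 − 3 = 20 dB.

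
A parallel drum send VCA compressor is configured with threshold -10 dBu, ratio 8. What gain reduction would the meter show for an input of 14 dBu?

14 dBu exceeds the threshold by 24 dB.
At 8:1, output sits 24/8 = 3 dB above threshold.
So the signal is attenuated by 24 − 3 = 21 dB.

21 dB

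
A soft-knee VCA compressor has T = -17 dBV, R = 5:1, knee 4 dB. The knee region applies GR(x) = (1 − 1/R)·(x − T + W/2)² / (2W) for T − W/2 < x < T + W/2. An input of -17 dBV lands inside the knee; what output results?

x − T + W/2 = -17 − (-17) + 2 = 2.
GR = (1 − 1/5) × 2² / 8 = 0.8 × 4 / 8 = 0.4 dB.
Output = -17 − 0.4 = -17.4 dBV.

-17.4 dBV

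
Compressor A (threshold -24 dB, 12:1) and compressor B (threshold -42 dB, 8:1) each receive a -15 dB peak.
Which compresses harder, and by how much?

A: overshoot 9 dB → output overshoot 0.75 dB → GR 8.25 dB.
B: overshoot 27 dB → output overshoot 3.375 dB → GR 23.625 dB.
B reduces 15.375 dB more.

B, by 15.375 dB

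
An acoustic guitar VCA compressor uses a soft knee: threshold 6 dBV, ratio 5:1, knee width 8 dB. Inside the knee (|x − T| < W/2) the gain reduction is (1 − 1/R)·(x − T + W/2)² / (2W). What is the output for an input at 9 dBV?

6.55 dBV

x − T + W/2 = 9 − 6 + 4 = 7.
GR = (1 − 1/5) × 7² / 16 = 0.8 × 49 / 16 = 2.45 dB.
Output = 9 − 2.45 = 6.55 dBV.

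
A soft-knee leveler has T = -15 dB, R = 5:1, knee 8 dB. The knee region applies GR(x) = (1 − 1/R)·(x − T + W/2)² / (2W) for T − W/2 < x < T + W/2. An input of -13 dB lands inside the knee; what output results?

-14.8 dB

x − T + W/2 = -13 − (-15) + 4 = 6.
GR = (1 − 1/5) × 6² / 16 = 0.8 × 36 / 16 = 1.8 dB.
Output = -13 − 1.8 = -14.8 dB.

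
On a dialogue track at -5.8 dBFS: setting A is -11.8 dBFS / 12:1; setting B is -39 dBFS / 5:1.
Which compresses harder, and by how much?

B, by 21.06 dB

A: GR = 6 − 6/12 = 5.5 dB.
B: GR = 33.2 − 33.2/5 = 26.56 dB.
B reduces 21.06 dB more.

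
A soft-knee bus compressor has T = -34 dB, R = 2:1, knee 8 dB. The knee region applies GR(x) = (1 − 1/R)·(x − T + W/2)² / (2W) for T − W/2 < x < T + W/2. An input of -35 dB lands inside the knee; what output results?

-35.28125 dB

x − T + W/2 = -35 − (-34) + 4 = 3.
GR = (1 − 1/2) × 3² / 16 = 0.5 × 9 / 16 = 0.28125 dB.
Output = -35 − 0.28125 = -35.28125 dB.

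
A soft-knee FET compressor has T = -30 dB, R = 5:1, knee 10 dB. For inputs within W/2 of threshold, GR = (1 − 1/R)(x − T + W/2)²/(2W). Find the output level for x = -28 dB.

x − T + W/2 = -28 − (-30) + 5 = 7.
GR = (1 − 1/5) × 7² / 20 = 0.8 × 49 / 20 = 1.96 dB.
Output = -28 − 1.96 = -29.96 dB.

-29.96 dB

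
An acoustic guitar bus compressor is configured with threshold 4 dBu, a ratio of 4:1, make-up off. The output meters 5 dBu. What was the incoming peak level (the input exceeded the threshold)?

8 dBu

That's 1 dB above the 4 dBu threshold.
Before 4:1 compression the overshoot was 1 × 4 = 4 dB, so input = 4 + 4 = 8 dBu.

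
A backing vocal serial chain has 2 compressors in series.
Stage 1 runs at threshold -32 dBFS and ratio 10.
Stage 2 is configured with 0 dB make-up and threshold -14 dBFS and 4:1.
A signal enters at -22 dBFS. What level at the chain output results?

Stage 1: 10 dB above -32 dBFS, reduced 10:1 to 1 dB above → -31 dBFS.
Stage 2: below threshold (-31 ≤ -14); passes unchanged; output -31 dBFS.

-31 dBFS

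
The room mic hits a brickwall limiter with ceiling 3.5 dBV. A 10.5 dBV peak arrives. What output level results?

3.5 dBV

A brickwall limiter is an ∞:1 compressor: any input above the ceiling is clamped to 3.5 dBV.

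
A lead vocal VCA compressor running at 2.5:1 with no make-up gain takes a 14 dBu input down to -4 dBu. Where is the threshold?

Let T be the threshold. Output overshoot = (input overshoot)/R, so -4 − T = (14 − T)/2.5.
2.5·(-4 − T) = 14 − T → 1.5·T = -10 − 14 = -24.
T = -24/1.5 = -16 dBu.

-16 dBu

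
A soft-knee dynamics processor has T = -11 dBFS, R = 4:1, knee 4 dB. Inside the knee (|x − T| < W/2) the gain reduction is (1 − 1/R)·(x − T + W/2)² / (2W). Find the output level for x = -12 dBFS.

-12.09375 dBFS

x − T + W/2 = -12 − (-11) + 2 = 1.
GR = (1 − 1/4) × 1² / 8 = 0.75 × 1 / 8 = 0.09375 dB.
Output = -12 − 0.09375 = -12.09375 dBFS.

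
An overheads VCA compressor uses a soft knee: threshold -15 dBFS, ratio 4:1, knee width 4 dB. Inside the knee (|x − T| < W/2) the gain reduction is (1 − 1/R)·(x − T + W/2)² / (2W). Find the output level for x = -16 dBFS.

-16.09375 dBFS

x − T + W/2 = -16 − (-15) + 2 = 1.
GR = (1 − 1/4) × 1² / 8 = 0.75 × 1 / 8 = 0.09375 dB.
Output = -16 − 0.09375 = -16.09375 dBFS.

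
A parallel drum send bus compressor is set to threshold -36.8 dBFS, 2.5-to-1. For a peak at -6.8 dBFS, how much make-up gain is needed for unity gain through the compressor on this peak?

18 dB

The peak compresses to -36.8 + 30/2.5 = -24.8 dBFS.
To reach -6.8 dBFS requires -6.8 − (-24.8) = 18 dB of make-up.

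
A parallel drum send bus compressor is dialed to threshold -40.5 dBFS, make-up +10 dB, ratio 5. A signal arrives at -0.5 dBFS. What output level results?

Overshoot: -0.5 − (-40.5) = 40 dB.
The 40 dB excess becomes 8 dB after 5:1 reduction.
Output = -40.5 + 8 = -32.5 dBFS; make-up adds 10 dB, giving -22.5 dBFS.

-22.5 dBFS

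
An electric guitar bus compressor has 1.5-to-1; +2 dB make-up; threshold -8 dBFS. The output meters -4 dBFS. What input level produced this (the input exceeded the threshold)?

Stripping the +2 dB make-up gives -6 dBFS at the gain stage.
The compressed level sits -6 − (-8) = 2 dB over threshold.
Input overshoot = R × output overshoot = 3 dB → input = -8 + 3 = -5 dBFS.

-5 dBFS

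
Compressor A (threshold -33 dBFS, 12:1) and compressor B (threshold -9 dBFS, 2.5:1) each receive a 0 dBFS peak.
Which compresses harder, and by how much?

A: GR = 33 − 33/12 = 30.25 dB.
B: GR = 9 − 9/2.5 = 5.4 dB.
A applies 24.85 dB more gain reduction.

A, by 24.85 dB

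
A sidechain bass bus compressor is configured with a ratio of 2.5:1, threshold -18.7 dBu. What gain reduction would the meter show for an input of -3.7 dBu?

-3.7 dBu exceeds the threshold by 15 dB.
A 2.5:1 ratio leaves 6 dB of that excess.
Gain reduction = 15 − 6 = 9 dB.

9 dB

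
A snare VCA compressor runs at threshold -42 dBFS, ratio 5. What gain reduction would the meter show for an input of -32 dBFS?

8 dB

-32 dBFS exceeds the threshold by 10 dB.
At 5:1, output sits 10/5 = 2 dB above threshold.
Gain reduction = 10 − 2 = 8 dB.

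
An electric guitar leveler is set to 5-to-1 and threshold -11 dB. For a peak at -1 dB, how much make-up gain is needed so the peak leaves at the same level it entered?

Without make-up, output = threshold + overshoot/5 = -11 + 2 = -9 dB.
Gap to target: 8 dB.

8 dB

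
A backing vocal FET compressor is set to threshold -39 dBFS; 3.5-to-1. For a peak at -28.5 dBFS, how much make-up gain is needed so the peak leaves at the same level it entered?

Overshoot 10.5 dB → 10.5/3.5 = 3 dB after compression, so the compressed level is -39 + 3 = -36 dBFS.
Make-up = target − compressed = -28.5 − (-36) = 7.5 dB.

7.5 dB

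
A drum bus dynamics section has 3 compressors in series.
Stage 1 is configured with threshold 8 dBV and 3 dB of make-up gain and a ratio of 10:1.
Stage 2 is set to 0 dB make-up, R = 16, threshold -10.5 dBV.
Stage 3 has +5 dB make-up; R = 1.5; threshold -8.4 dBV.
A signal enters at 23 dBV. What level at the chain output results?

Stage 1: 23 dBV is 15 dB over 8 dBV; at 10:1 that becomes 1.5 dB over, giving 9.5 dBV; +3 dB make-up → 12.5 dBV.
Stage 2: 12.5 dBV is 23 dB over -10.5 dBV; at 16:1 that becomes 1.4375 dB over, giving -9.0625 dBV.
Stage 3: -9.0625 dBV ≤ -8.4 dBV, so stage 3 doesn't engage; make-up brings it to -4.0625 dBV.

-4.0625 dBV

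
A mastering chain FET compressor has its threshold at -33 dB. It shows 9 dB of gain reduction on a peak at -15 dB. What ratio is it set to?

Input overshoot = -15 − (-33) = 18 dB.
Output overshoot = 18 − 9 = 9 dB.
Ratio = input overshoot / output overshoot = 18 / 9 = 2.

2:1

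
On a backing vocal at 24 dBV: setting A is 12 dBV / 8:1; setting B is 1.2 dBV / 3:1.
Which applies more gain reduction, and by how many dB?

A: overshoot 12 dB → output overshoot 1.5 dB → GR 10.5 dB.
B: overshoot 22.8 dB → output overshoot 7.6 dB → GR 15.2 dB.
B applies 4.7 dB more gain reduction.

B, by 4.7 dB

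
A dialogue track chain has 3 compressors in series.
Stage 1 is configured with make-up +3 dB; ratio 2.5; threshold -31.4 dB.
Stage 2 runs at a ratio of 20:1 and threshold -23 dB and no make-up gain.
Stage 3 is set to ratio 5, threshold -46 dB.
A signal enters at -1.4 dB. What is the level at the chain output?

Stage 1: -1.4 dB is 30 dB over -31.4 dB; at 2.5:1 that becomes 12 dB over, giving -19.4 dB; +3 dB make-up → -16.4 dB.
Stage 2: overshoot 6.6 dB → 6.6/20 = 0.33 dB → -22.67 dB.
Stage 3: overshoot 23.33 dB → 23.33/5 = 4.666 dB → -41.334 dB.

-41.334 dB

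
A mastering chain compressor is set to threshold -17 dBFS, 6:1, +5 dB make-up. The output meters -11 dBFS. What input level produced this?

Stripping the +5 dB make-up gives -16 dBFS at the gain stage.
That's 1 dB above the -17 dBFS threshold.
Input overshoot = R × output overshoot = 6 dB → input = -17 + 6 = -11 dBFS.

-11 dBFS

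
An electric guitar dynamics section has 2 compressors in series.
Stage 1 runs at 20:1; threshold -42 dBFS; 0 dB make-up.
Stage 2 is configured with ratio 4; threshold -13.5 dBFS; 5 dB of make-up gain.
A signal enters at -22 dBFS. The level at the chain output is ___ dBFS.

-36 dBFS

Stage 1: -22 dBFS is 20 dB over -42 dBFS; at 20:1 that becomes 1 dB over, giving -41 dBFS.
Stage 2: -41 dBFS is at or below the -13.5 dBFS threshold — no compression; make-up brings it to -36 dBFS.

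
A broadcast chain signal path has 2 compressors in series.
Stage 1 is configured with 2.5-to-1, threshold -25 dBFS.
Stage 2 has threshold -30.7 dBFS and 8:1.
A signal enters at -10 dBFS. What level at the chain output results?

-29.2375 dBFS

Stage 1: 15 dB above -25 dBFS, reduced 2.5:1 to 6 dB above → -19 dBFS.
Stage 2: overshoot 11.7 dB → 11.7/8 = 1.4625 dB → -29.2375 dBFS.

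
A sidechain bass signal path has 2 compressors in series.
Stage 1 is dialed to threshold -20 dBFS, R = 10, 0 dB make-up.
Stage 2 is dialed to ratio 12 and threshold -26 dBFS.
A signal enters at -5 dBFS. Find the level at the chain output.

-25.375 dBFS

Stage 1: 15 dB above -20 dBFS, reduced 10:1 to 1.5 dB above → -18.5 dBFS.
Stage 2: overshoot 7.5 dB → 7.5/12 = 0.625 dB → -25.375 dBFS.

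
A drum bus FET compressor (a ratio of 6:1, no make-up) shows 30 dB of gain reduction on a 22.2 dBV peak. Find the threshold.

-13.8 dBV

Gain reduction = 22.2 − (-7.8) = 30 dB; output overshoot = GR / (R − 1) = 30 / 5 = 6 dB.
Threshold = output − output overshoot = -7.8 − 6 = -13.8 dBV.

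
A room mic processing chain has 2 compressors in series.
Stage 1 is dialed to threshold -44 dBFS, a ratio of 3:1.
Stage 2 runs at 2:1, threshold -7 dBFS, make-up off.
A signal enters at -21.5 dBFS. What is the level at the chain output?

Stage 1: overshoot 22.5 dB → 22.5/3 = 7.5 dB → -36.5 dBFS.
Stage 2: below threshold (-36.5 ≤ -7); passes unchanged; output -36.5 dBFS.

-36.5 dBFS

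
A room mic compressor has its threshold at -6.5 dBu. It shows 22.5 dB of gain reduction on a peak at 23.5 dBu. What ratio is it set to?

Input overshoot = 23.5 − (-6.5) = 30 dB.
Output overshoot = 30 − 22.5 = 7.5 dB.
Ratio = input overshoot / output overshoot = 30 / 7.5 = 4.

4:1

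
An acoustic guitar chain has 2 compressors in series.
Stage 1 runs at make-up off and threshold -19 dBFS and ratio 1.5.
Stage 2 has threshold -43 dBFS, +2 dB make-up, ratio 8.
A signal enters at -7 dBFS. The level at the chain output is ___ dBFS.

-37 dBFS

Stage 1: -7 dBFS is 12 dB over -19 dBFS; at 1.5:1 that becomes 8 dB over, giving -11 dBFS.
Stage 2: overshoot 32 dB → 32/8 = 4 dB → -39 dBFS; +2 dB make-up → -37 dBFS.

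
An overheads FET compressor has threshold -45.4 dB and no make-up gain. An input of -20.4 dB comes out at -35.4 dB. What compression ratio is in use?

2.5:1

Input overshoot = -20.4 − (-45.4) = 25 dB; output overshoot = -35.4 − (-45.4) = 10 dB.
Ratio = 25 / 10 = 2.5.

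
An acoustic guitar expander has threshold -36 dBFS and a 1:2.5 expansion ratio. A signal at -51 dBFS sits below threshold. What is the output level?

-73.5 dBFS

Below threshold, a 1:2.5 expander applies gain = (2.5−1)×(T − x) of attenuation.
(2.5−1) × 15 = 22.5 dB, so output = -51 − 22.5 = -73.5 dBFS.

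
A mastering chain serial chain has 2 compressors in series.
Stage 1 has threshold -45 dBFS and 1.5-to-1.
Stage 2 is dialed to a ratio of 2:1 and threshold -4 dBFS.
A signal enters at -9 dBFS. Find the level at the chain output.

-21 dBFS

Stage 1: -9 dBFS is 36 dB over -45 dBFS; at 1.5:1 that becomes 24 dB over, giving -21 dBFS.
Stage 2: -21 dBFS ≤ -4 dBFS, so stage 2 doesn't engage; output -21 dBFS.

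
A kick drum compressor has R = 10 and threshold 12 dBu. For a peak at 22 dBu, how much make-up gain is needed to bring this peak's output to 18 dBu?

Without make-up, output = threshold + overshoot/10 = 12 + 1 = 13 dBu.
Gap to target: 5 dB.

5 dB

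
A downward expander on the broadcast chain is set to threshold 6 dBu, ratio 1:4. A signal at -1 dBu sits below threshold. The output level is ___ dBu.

Undershoot = 6 − (-1) = 7 dB.
At 1:4, that expands to 28 dB under threshold.
Output = 6 − 28 = -22 dBu.

-22 dBu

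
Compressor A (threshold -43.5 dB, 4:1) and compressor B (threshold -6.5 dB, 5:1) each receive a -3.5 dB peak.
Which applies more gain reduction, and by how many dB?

A, by 27.6 dB

A: overshoot 40 dB → output overshoot 10 dB → GR 30 dB.
B: overshoot 3 dB → output overshoot 0.6 dB → GR 2.4 dB.
Difference: 27.6 dB in favour of A.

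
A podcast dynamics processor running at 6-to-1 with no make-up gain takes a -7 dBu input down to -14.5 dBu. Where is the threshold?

-16 dBu

Gain reduction = -7 − (-14.5) = 7.5 dB; output overshoot = GR / (R − 1) = 7.5 / 5 = 1.5 dB.
Threshold = output − output overshoot = -14.5 − 1.5 = -16 dBu.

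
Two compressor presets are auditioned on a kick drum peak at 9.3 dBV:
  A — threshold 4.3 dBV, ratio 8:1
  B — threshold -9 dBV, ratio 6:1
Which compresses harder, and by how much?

A: GR = 5 − 5/8 = 4.375 dB.
B: GR = 18.3 − 18.3/6 = 15.25 dB.
B applies 10.875 dB more gain reduction.

B, by 10.875 dB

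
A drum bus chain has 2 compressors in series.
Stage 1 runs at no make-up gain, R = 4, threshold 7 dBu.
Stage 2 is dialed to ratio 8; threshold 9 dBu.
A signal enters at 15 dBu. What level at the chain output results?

9 dBu

Stage 1: 15 dBu is 8 dB over 7 dBu; at 4:1 that becomes 2 dB over, giving 9 dBu.
Stage 2: below threshold (9 ≤ 9); passes unchanged; output 9 dBu.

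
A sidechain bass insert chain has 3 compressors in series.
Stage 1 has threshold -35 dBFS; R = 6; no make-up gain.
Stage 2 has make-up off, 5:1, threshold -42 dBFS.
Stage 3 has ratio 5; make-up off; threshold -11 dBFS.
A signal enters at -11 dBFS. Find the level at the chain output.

Stage 1: overshoot 24 dB → 24/6 = 4 dB → -31 dBFS.
Stage 2: overshoot 11 dB → 11/5 = 2.2 dB → -39.8 dBFS.
Stage 3: -39.8 dBFS ≤ -11 dBFS, so stage 3 doesn't engage; output -39.8 dBFS.

-39.8 dBFS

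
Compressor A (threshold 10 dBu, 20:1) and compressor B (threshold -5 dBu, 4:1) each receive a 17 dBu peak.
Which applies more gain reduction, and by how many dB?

A: GR = 7 − 7/20 = 6.65 dB.
B: GR = 22 − 22/4 = 16.5 dB.
B applies 9.85 dB more gain reduction.

B, by 9.85 dB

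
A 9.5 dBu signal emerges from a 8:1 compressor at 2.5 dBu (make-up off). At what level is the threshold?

Let T be the threshold. Output overshoot = (input overshoot)/R, so 2.5 − T = (9.5 − T)/8.
8·(2.5 − T) = 9.5 − T → 7·T = 20 − 9.5 = 10.5.
T = 10.5/7 = 1.5 dBu.

1.5 dBu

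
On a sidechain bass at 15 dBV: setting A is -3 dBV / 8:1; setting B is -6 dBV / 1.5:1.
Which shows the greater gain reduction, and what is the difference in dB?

A: GR = 18 − 18/8 = 15.75 dB.
B: GR = 21 − 21/1.5 = 7 dB.
A reduces 8.75 dB more.

A, by 8.75 dB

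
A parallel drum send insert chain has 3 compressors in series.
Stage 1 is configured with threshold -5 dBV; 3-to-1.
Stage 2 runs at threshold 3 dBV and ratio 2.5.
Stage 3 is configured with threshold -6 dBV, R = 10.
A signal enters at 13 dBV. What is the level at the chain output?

-5.3 dBV

Stage 1: 18 dB above -5 dBV, reduced 3:1 to 6 dB above → 1 dBV.
Stage 2: 1 dBV is at or below the 3 dBV threshold — no compression; output 1 dBV.
Stage 3: overshoot 7 dB → 7/10 = 0.7 dB → -5.3 dBV.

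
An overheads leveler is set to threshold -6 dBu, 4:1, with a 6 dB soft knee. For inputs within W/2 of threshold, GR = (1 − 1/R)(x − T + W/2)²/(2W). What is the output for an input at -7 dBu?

x − T + W/2 = -7 − (-6) + 3 = 2.
GR = (1 − 1/4) × 2² / 12 = 0.75 × 4 / 12 = 0.25 dB.
Output = -7 − 0.25 = -7.25 dBu.

-7.25 dBu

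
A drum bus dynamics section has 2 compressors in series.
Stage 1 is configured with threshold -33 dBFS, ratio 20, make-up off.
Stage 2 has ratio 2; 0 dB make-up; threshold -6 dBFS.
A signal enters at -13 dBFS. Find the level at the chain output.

Stage 1: overshoot 20 dB → 20/20 = 1 dB → -32 dBFS.
Stage 2: below threshold (-32 ≤ -6); passes unchanged; output -32 dBFS.

-32 dBFS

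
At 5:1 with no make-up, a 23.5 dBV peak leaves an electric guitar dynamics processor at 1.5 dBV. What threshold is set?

Input is 27.5 dB above T (since output overshoot × R = input overshoot: (1.5 − T)·5 = 23.5 − T gives T = -4 dBV).
Check: -4 + (23.5 − (-4))/5 = -4 + 5.5 = 1.5 dBV. ✓

-4 dBV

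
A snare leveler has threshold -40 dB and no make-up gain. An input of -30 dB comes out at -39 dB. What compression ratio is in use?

Input overshoot = -30 − (-40) = 10 dB; output overshoot = -39 − (-40) = 1 dB.
Ratio = 10 / 1 = 10.

10:1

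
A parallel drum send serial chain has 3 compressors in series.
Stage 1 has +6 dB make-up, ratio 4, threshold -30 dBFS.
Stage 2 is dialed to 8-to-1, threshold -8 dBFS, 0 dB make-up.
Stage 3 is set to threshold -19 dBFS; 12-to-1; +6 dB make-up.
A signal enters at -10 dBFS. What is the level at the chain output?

-13 dBFS

Stage 1: -10 dBFS is 20 dB over -30 dBFS; at 4:1 that becomes 5 dB over, giving -25 dBFS; +6 dB make-up → -19 dBFS.
Stage 2: -19 dBFS is at or below the -8 dBFS threshold — no compression; output -19 dBFS.
Stage 3: -19 dBFS is at or below the -19 dBFS threshold — no compression; make-up brings it to -13 dBFS.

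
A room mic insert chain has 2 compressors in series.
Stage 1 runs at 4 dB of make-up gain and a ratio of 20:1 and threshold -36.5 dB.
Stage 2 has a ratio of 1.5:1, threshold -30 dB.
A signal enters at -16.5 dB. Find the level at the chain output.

-31.5 dB

Stage 1: -16.5 dB is 20 dB over -36.5 dB; at 20:1 that becomes 1 dB over, giving -35.5 dB; +4 dB make-up → -31.5 dB.
Stage 2: -31.5 dB is at or below the -30 dB threshold — no compression; output -31.5 dB.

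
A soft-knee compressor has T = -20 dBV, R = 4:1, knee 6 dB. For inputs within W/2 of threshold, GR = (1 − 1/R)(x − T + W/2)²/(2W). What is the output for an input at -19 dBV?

x − T + W/2 = -19 − (-20) + 3 = 4.
GR = (1 − 1/4) × 4² / 12 = 0.75 × 16 / 12 = 1 dB.
Output = -19 − 1 = -20 dBV.

-20 dBV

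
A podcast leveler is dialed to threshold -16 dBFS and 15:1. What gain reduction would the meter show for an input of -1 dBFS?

14 dB

The signal is 15 dB above threshold.
At 15:1, output sits 15/15 = 1 dB above threshold.
GR = overshoot in − overshoot out = 15 − 1 = 14 dB.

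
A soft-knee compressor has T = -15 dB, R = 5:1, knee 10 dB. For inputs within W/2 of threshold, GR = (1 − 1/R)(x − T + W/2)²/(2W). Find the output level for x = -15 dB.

-16 dB

x − T + W/2 = -15 − (-15) + 5 = 5.
GR = (1 − 1/5) × 5² / 20 = 0.8 × 25 / 20 = 1 dB.
Output = -15 − 1 = -16 dB.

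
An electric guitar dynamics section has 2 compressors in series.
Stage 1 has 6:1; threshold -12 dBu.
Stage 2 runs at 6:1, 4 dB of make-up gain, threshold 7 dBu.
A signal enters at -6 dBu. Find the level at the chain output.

-7 dBu

Stage 1: -6 dBu is 6 dB over -12 dBu; at 6:1 that becomes 1 dB over, giving -11 dBu.
Stage 2: below threshold (-11 ≤ 7); passes unchanged; make-up brings it to -7 dBu.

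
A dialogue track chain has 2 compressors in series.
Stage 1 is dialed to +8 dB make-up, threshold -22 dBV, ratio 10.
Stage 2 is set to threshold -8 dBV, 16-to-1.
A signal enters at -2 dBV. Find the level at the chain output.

Stage 1: 20 dB above -22 dBV, reduced 10:1 to 2 dB above → -20 dBV; +8 dB make-up → -12 dBV.
Stage 2: -12 dBV is at or below the -8 dBV threshold — no compression; output -12 dBV.

-12 dBV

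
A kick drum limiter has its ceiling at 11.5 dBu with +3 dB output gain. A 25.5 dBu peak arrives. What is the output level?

A brickwall limiter is an ∞:1 compressor: any input above the ceiling is clamped to 11.5 dBu.
Output gain then adds 3 dB: 11.5 + 3 = 14.5 dBu.

14.5 dBu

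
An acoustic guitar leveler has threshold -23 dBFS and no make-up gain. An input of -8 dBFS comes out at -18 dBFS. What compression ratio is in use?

Input overshoot = -8 − (-23) = 15 dB; output overshoot = -18 − (-23) = 5 dB.
Ratio = 15 / 5 = 3.

3:1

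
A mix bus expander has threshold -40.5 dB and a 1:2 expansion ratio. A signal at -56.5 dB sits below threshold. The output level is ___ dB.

-72.5 dB

The input is 16 dB below the -40.5 dB threshold.
A 1:2 expander multiplies undershoot by 2: 16 × 2 = 32 dB below threshold.
Output = -40.5 − 32 = -72.5 dB.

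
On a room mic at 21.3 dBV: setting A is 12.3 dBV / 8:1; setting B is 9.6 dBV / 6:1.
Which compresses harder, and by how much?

B, by 1.875 dB

A: overshoot 9 dB → output overshoot 1.125 dB → GR 7.875 dB.
B: overshoot 11.7 dB → output overshoot 1.95 dB → GR 9.75 dB.
B applies 1.875 dB more gain reduction.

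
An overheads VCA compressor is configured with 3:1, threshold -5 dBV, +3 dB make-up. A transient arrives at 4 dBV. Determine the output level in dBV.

1 dBV

Overshoot: 4 − (-5) = 9 dB.
The 9 dB excess becomes 3 dB after 3:1 reduction.
That puts the output at -2 dBV; make-up adds 3 dB, giving 1 dBV.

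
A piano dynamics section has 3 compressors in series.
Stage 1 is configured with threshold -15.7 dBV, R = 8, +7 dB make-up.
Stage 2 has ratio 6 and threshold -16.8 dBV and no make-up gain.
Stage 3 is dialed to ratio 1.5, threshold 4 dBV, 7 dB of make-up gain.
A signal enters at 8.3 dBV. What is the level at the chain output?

Stage 1: 24 dB above -15.7 dBV, reduced 8:1 to 3 dB above → -12.7 dBV; +7 dB make-up → -5.7 dBV.
Stage 2: -5.7 dBV is 11.1 dB over -16.8 dBV; at 6:1 that becomes 1.85 dB over, giving -14.95 dBV.
Stage 3: -14.95 dBV is at or below the 4 dBV threshold — no compression; make-up brings it to -7.95 dBV.

-7.95 dBV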